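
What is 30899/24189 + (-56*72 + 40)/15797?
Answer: 35595365/34737603 ≈ 1.0247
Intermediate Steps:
30899/24189 + (-56*72 + 40)/15797 = 30899*(1/24189) + (-4032 + 40)*(1/15797) = 2809/2199 - 3992*1/15797 = 2809/2199 - 3992/15797 = 35595365/34737603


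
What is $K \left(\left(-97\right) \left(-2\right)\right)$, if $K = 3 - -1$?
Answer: $776$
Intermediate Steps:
$K = 4$ ($K = 3 + 1 = 4$)
$K \left(\left(-97\right) \left(-2\right)\right) = 4 \left(\left(-97\right) \left(-2\right)\right) = 4 \cdot 194 = 776$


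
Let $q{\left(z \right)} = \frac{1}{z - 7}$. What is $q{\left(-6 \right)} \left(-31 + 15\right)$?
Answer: $\frac{16}{13} \approx 1.2308$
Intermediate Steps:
$q{\left(z \right)} = \frac{1}{-7 + z}$
$q{\left(-6 \right)} \left(-31 + 15\right) = \frac{-31 + 15}{-7 - 6} = \frac{1}{-13} \left(-16\right) = \left(- \frac{1}{13}\right) \left(-16\right) = \frac{16}{13}$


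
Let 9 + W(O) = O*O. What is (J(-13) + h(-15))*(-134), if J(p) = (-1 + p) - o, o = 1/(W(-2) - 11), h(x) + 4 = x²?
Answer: -221971/8 ≈ -27746.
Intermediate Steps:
W(O) = -9 + O² (W(O) = -9 + O*O = -9 + O²)
h(x) = -4 + x²
o = -1/16 (o = 1/((-9 + (-2)²) - 11) = 1/((-9 + 4) - 11) = 1/(-5 - 11) = 1/(-16) = -1/16 ≈ -0.062500)
J(p) = -15/16 + p (J(p) = (-1 + p) - 1*(-1/16) = (-1 + p) + 1/16 = -15/16 + p)
(J(-13) + h(-15))*(-134) = ((-15/16 - 13) + (-4 + (-15)²))*(-134) = (-223/16 + (-4 + 225))*(-134) = (-223/16 + 221)*(-134) = (3313/16)*(-134) = -221971/8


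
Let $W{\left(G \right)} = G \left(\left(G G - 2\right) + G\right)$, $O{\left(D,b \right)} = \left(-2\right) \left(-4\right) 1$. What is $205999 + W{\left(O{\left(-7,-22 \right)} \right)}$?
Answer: $206559$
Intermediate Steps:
$O{\left(D,b \right)} = 8$ ($O{\left(D,b \right)} = 8 \cdot 1 = 8$)
$W{\left(G \right)} = G \left(-2 + G + G^{2}\right)$ ($W{\left(G \right)} = G \left(\left(G^{2} - 2\right) + G\right) = G \left(\left(-2 + G^{2}\right) + G\right) = G \left(-2 + G + G^{2}\right)$)
$205999 + W{\left(O{\left(-7,-22 \right)} \right)} = 205999 + 8 \left(-2 + 8 + 8^{2}\right) = 205999 + 8 \left(-2 + 8 + 64\right) = 205999 + 8 \cdot 70 = 205999 + 560 = 206559$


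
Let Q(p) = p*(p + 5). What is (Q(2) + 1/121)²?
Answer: 2873025/14641 ≈ 196.23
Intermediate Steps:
Q(p) = p*(5 + p)
(Q(2) + 1/121)² = (2*(5 + 2) + 1/121)² = (2*7 + 1/121)² = (14 + 1/121)² = (1695/121)² = 2873025/14641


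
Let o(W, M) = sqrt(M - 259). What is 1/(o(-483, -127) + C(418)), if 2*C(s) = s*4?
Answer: 418/349641 - I*sqrt(386)/699282 ≈ 0.0011955 - 2.8096e-5*I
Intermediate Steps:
C(s) = 2*s (C(s) = (s*4)/2 = (4*s)/2 = 2*s)
o(W, M) = sqrt(-259 + M)
1/(o(-483, -127) + C(418)) = 1/(sqrt(-259 - 127) + 2*418) = 1/(sqrt(-386) + 836) = 1/(I*sqrt(386) + 836) = 1/(836 + I*sqrt(386))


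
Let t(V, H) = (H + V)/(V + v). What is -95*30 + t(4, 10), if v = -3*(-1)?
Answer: -2848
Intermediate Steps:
v = 3
t(V, H) = (H + V)/(3 + V) (t(V, H) = (H + V)/(V + 3) = (H + V)/(3 + V))
-95*30 + t(4, 10) = -95*30 + (10 + 4)/(3 + 4) = -2850 + 14/7 = -2850 + (⅐)*14 = -2850 + 2 = -2848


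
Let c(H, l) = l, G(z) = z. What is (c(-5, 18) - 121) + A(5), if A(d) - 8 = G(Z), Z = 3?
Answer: -92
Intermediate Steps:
A(d) = 11 (A(d) = 8 + 3 = 11)
(c(-5, 18) - 121) + A(5) = (18 - 121) + 11 = -103 + 11 = -92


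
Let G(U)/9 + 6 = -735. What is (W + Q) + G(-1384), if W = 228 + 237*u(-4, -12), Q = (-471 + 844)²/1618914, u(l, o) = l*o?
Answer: 7989479719/1618914 ≈ 4935.1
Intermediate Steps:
G(U) = -6669 (G(U) = -54 + 9*(-735) = -54 - 6615 = -6669)
Q = 139129/1618914 (Q = 373²*(1/1618914) = 139129*(1/1618914) = 139129/1618914 ≈ 0.085940)
W = 11604 (W = 228 + 237*(-4*(-12)) = 228 + 237*48 = 228 + 11376 = 11604)
(W + Q) + G(-1384) = (11604 + 139129/1618914) - 6669 = 18786017185/1618914 - 6669 = 7989479719/1618914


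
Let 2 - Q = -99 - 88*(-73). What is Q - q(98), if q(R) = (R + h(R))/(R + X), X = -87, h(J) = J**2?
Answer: -7205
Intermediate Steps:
Q = -6323 (Q = 2 - (-99 - 88*(-73)) = 2 - (-99 + 6424) = 2 - 1*6325 = 2 - 6325 = -6323)
q(R) = (R + R**2)/(-87 + R) (q(R) = (R + R**2)/(R - 87) = (R + R**2)/(-87 + R))
Q - q(98) = -6323 - 98*(1 + 98)/(-87 + 98) = -6323 - 98*99/11 = -6323 - 1*882 = -6323 - 882 = -7205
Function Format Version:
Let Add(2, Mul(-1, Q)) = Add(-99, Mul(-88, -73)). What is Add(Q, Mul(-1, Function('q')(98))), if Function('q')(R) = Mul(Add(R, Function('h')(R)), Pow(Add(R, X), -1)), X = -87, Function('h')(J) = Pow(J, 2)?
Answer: -7205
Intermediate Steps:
Q = -6323 (Q = Add(2, Mul(-1, Add(-99, Mul(-88, -73)))) = Add(2, Mul(-1, Add(-99, 6424))) = Add(2, Mul(-1, 6325)) = Add(2, -6325) = -6323)
Function('q')(R) = Mul(Pow(Add(-87, R), -1), Add(R, Pow(R, 2))) (Function('q')(R) = Mul(Add(R, Pow(R, 2)), Pow(Add(R, -87), -1)) = Mul(Add(R, Pow(R, 2)), Pow(Add(-87, R), -1)) = Mul(Pow(Add(-87, R), -1), Add(R, Pow(R, 2))))
Add(Q, Mul(-1, Function('q')(98))) = Add(-6323, Mul(-1, Mul(98, Pow(Add(-87, 98), -1), Add(1, 98)))) = Add(-6323, Mul(-1, Mul(98, Pow(11, -1), 99))) = Add(-6323, Mul(-1, Mul(98, Rational(1, 11), 99))) = Add(-6323, Mul(-1, 882)) = Add(-6323, -882) = -7205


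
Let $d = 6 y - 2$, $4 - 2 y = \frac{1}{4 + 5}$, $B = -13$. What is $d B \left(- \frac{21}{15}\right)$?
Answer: $\frac{2639}{15} \approx 175.93$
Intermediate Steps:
$y = \frac{35}{18}$ ($y = 2 - \frac{1}{2 \left(4 + 5\right)} = 2 - \frac{1}{2 \cdot 9} = 2 - \frac{1}{18} = \frac{35}{18} \approx 1.9444$)
$d = \frac{29}{3}$ ($d = 6 \cdot \frac{35}{18} - 2 = \frac{35}{3} - 2 = \frac{29}{3} \approx 9.6667$)
$d B \left(- \frac{21}{15}\right) = \frac{29}{3} \left(-13\right) \left(- \frac{21}{15}\right) = - \frac{377 \left(\left(-21\right) \frac{1}{15}\right)}{3} = \left(- \frac{377}{3}\right) \left(- \frac{7}{5}\right) = \frac{2639}{15}$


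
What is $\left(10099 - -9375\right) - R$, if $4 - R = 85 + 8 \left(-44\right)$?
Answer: $19203$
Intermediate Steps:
$R = 271$ ($R = 4 - \left(85 + 8 \left(-44\right)\right) = 4 - \left(85 - 352\right) = 4 - -267 = 4 + 267 = 271$)
$\left(10099 - -9375\right) - R = \left(10099 - -9375\right) - 271 = \left(10099 + 9375\right) - 271 = 19474 - 271 = 19203$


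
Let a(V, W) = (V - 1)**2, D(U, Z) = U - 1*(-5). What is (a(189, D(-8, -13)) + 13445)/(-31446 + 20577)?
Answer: -16263/3623 ≈ -4.4888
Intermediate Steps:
D(U, Z) = 5 + U (D(U, Z) = U + 5 = 5 + U)
a(V, W) = (-1 + V)**2
(a(189, D(-8, -13)) + 13445)/(-31446 + 20577) = ((-1 + 189)**2 + 13445)/(-31446 + 20577) = (188**2 + 13445)/(-10869) = (35344 + 13445)*(-1/10869) = 48789*(-1/10869) = -16263/3623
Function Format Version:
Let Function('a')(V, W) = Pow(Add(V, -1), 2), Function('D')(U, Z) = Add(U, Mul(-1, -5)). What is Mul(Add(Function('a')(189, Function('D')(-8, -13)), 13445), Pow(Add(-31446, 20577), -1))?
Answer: Rational(-16263, 3623) ≈ -4.4888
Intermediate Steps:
Function('D')(U, Z) = Add(5, U) (Function('D')(U, Z) = Add(U, 5) = Add(5, U))
Function('a')(V, W) = Pow(Add(-1, V), 2)
Mul(Add(Function('a')(189, Function('D')(-8, -13)), 13445), Pow(Add(-31446, 20577), -1)) = Mul(Add(Pow(Add(-1, 189), 2), 13445), Pow(Add(-31446, 20577), -1)) = Mul(Add(Pow(188, 2), 13445), Pow(-10869, -1)) = Mul(Add(35344, 13445), Rational(-1, 10869)) = Mul(48789, Rational(-1, 10869)) = Rational(-16263, 3623)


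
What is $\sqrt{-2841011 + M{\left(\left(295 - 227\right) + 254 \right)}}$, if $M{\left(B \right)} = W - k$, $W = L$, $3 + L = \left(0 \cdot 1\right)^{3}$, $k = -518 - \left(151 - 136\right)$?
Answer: $21 i \sqrt{6441} \approx 1685.4 i$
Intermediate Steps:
$k = -533$ ($k = -518 - \left(151 - 136\right) = -518 - 15 = -533$)
$L = -3$ ($L = -3 + \left(0 \cdot 1\right)^{3} = -3 + 0^{3} = -3 + 0 = -3$)
$W = -3$
$M{\left(B \right)} = 530$ ($M{\left(B \right)} = -3 - -533 = -3 + 533 = 530$)
$\sqrt{-2841011 + M{\left(\left(295 - 227\right) + 254 \right)}} = \sqrt{-2841011 + 530} = \sqrt{-2840481} = 21 i \sqrt{6441}$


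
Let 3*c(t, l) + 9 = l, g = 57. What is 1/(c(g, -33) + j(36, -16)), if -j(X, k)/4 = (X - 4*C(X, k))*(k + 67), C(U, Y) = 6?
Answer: -1/2462 ≈ -0.00040617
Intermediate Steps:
j(X, k) = -4*(-24 + X)*(67 + k) (j(X, k) = -4*(X - 4*6)*(k + 67) = -4*(X - 24)*(67 + k) = -4*(-24 + X)*(67 + k))
c(t, l) = -3 + l/3
1/(c(g, -33) + j(36, -16)) = 1/((-3 + (⅓)*(-33)) + (6432 - 268*36 + 96*(-16) - 4*36*(-16))) = 1/((-3 - 11) + (6432 - 9648 - 1536 + 2304)) = 1/(-14 - 2448) = 1/(-2462) = -1/2462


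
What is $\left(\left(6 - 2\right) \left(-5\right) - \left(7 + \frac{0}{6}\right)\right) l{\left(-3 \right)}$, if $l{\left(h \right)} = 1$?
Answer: $-27$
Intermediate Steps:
$\left(\left(6 - 2\right) \left(-5\right) - \left(7 + \frac{0}{6}\right)\right) l{\left(-3 \right)} = \left(\left(6 - 2\right) \left(-5\right) - \left(7 + \frac{0}{6}\right)\right) 1 = \left(4 \left(-5\right) - \left(7 + 0 \cdot \frac{1}{6}\right)\right) 1 = \left(-20 - 7\right) 1 = \left(-27\right) 1 = -27$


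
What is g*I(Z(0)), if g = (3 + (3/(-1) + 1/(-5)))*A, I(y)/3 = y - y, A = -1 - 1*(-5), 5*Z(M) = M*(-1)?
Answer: 0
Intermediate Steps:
Z(M) = -M/5 (Z(M) = (M*(-1))/5 = (-M)/5 = -M/5)
A = 4 (A = -1 + 5 = 4)
I(y) = 0 (I(y) = 3*(y - y) = 3*0 = 0)
g = -4/5 (g = (3 + (3/(-1) + 1/(-5)))*4 = (3 + (3*(-1) + 1*(-1/5)))*4 = (3 + (-3 - 1/5))*4 = (3 - 16/5)*4 = -1/5*4 = -4/5 ≈ -0.80000)
g*I(Z(0)) = -4/5*0 = 0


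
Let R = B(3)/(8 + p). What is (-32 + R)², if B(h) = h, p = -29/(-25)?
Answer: 52606009/52441 ≈ 1003.1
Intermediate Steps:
p = 29/25 (p = -29*(-1/25) = 29/25 ≈ 1.1600)
R = 75/229 (R = 3/(8 + 29/25) = 3/(229/25) = 3*(25/229) = 75/229 ≈ 0.32751)
(-32 + R)² = (-32 + 75/229)² = (-7253/229)² = 52606009/52441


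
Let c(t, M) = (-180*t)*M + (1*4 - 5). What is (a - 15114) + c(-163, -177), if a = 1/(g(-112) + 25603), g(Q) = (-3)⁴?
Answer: -133769848779/25684 ≈ -5.2083e+6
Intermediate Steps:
g(Q) = 81
c(t, M) = -1 - 180*M*t (c(t, M) = -180*M*t + (4 - 5) = -180*M*t - 1 = -1 - 180*M*t)
a = 1/25684 (a = 1/(81 + 25603) = 1/25684 ≈ 3.8935e-5)
(a - 15114) + c(-163, -177) = (1/25684 - 15114) + (-1 - 180*(-177)*(-163)) = -388187975/25684 + (-1 - 5193180) = -388187975/25684 - 5193181 = -133769848779/25684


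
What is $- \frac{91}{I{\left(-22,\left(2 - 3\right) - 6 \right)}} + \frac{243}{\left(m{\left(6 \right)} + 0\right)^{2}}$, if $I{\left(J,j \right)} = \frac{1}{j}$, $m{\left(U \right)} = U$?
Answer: $\frac{2575}{4} \approx 643.75$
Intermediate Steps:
$- \frac{91}{I{\left(-22,\left(2 - 3\right) - 6 \right)}} + \frac{243}{\left(m{\left(6 \right)} + 0\right)^{2}} = - \frac{91}{\frac{1}{\left(2 - 3\right) - 6}} + \frac{243}{\left(6 + 0\right)^{2}} = - \frac{91}{\frac{1}{-1 - 6}} + \frac{243}{6^{2}} = - \frac{91}{\frac{1}{-7}} + \frac{243}{36} = - \frac{91}{- \frac{1}{7}} + 243 \cdot \frac{1}{36} = \left(-91\right) \left(-7\right) + \frac{27}{4} = 637 + \frac{27}{4} = \frac{2575}{4}$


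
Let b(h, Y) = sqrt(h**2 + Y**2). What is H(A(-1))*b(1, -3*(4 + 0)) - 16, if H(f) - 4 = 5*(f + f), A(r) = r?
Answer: -16 - 6*sqrt(145) ≈ -88.250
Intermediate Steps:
b(h, Y) = sqrt(Y**2 + h**2)
H(f) = 4 + 10*f (H(f) = 4 + 5*(f + f) = 4 + 5*(2*f) = 4 + 10*f)
H(A(-1))*b(1, -3*(4 + 0)) - 16 = (4 + 10*(-1))*sqrt((-3*(4 + 0))**2 + 1**2) - 16 = (4 - 10)*sqrt((-3*4)**2 + 1) - 16 = -6*sqrt((-12)**2 + 1) - 16 = -6*sqrt(144 + 1) - 16 = -6*sqrt(145) - 16 = -16 - 6*sqrt(145)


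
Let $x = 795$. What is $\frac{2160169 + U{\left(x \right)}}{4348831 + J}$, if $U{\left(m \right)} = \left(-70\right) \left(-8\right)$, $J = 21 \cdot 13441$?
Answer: $\frac{2160729}{4631092} \approx 0.46657$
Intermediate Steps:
$J = 282261$
$U{\left(m \right)} = 560$
$\frac{2160169 + U{\left(x \right)}}{4348831 + J} = \frac{2160169 + 560}{4348831 + 282261} = \frac{2160729}{4631092}$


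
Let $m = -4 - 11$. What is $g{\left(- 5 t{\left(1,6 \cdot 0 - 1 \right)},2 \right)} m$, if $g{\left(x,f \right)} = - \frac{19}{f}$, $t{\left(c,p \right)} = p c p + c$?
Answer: $\frac{285}{2} \approx 142.5$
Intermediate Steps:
$t{\left(c,p \right)} = c + c p^{2}$ ($t{\left(c,p \right)} = c p p + c = c p^{2} + c = c + c p^{2}$)
$m = -15$ ($m = -4 - 11 = -15$)
$g{\left(- 5 t{\left(1,6 \cdot 0 - 1 \right)},2 \right)} m = - \frac{19}{2} \left(-15\right) = \left(-19\right) \frac{1}{2} \left(-15\right) = \left(- \frac{19}{2}\right) \left(-15\right) = \frac{285}{2}$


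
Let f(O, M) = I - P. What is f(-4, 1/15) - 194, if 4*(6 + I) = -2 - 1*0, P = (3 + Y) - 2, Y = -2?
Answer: -399/2 ≈ -199.50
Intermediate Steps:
P = -1 (P = (3 - 2) - 2 = 1 - 2 = -1)
I = -13/2 (I = -6 + (-2 - 1*0)/4 = -6 + (-2 + 0)/4 = -6 + (¼)*(-2) = -6 - ½ = -13/2 ≈ -6.5000)
f(O, M) = -11/2 (f(O, M) = -13/2 - 1*(-1) = -13/2 + 1 = -11/2)
f(-4, 1/15) - 194 = -11/2 - 194 = -399/2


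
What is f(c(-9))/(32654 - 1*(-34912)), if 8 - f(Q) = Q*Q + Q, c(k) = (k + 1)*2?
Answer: -116/33783 ≈ -0.0034337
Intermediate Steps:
c(k) = 2 + 2*k (c(k) = (1 + k)*2 = 2 + 2*k)
f(Q) = 8 - Q - Q² (f(Q) = 8 - (Q*Q + Q) = 8 - (Q² + Q) = 8 - (Q + Q²) = 8 + (-Q - Q²) = 8 - Q - Q²)
f(c(-9))/(32654 - 1*(-34912)) = (8 - (2 + 2*(-9)) - (2 + 2*(-9))²)/(32654 - 1*(-34912)) = (8 - (2 - 18) - (2 - 18)²)/(32654 + 34912) = (8 - 1*(-16) - 1*(-16)²)/67566 = (8 + 16 - 1*256)*(1/67566) = (8 + 16 - 256)*(1/67566) = -232*1/67566 = -116/33783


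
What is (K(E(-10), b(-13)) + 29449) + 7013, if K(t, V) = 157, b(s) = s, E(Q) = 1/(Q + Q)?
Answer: 36619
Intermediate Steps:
E(Q) = 1/(2*Q)
(K(E(-10), b(-13)) + 29449) + 7013 = (157 + 29449) + 7013 = 29606 + 7013 = 36619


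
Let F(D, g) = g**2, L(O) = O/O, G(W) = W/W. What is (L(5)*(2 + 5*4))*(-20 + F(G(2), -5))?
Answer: 110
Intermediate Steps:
G(W) = 1
L(O) = 1
(L(5)*(2 + 5*4))*(-20 + F(G(2), -5)) = (1*(2 + 5*4))*(-20 + (-5)**2) = (1*(2 + 20))*(-20 + 25) = (1*22)*5 = 22*5 = 110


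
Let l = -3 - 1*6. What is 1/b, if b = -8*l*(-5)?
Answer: -1/360 ≈ -0.0027778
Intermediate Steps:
l = -9 (l = -3 - 6 = -9)
b = -360 (b = -8*(-9)*(-5) = 72*(-5) = -360)
1/b = 1/(-360) = -1/360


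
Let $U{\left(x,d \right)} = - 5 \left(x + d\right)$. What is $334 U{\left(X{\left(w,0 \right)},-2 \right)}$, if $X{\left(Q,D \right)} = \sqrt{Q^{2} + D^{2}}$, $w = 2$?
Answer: $0$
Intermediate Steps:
$X{\left(Q,D \right)} = \sqrt{D^{2} + Q^{2}}$
$U{\left(x,d \right)} = - 5 d - 5 x$ ($U{\left(x,d \right)} = - 5 \left(d + x\right) = - 5 d - 5 x$)
$334 U{\left(X{\left(w,0 \right)},-2 \right)} = 334 \left(\left(-5\right) \left(-2\right) - 5 \sqrt{0^{2} + 2^{2}}\right) = 334 \left(10 - 5 \sqrt{0 + 4}\right) = 334 \left(10 - 5 \sqrt{4}\right) = 334 \left(10 - 10\right) = 334 \cdot 0 = 0$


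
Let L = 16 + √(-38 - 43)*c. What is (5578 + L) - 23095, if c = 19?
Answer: -17501 + 171*I ≈ -17501.0 + 171.0*I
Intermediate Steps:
L = 16 + 171*I (L = 16 + √(-38 - 43)*19 = 16 + √(-81)*19 = 16 + (9*I)*19 = 16 + 171*I ≈ 16.0 + 171.0*I)
(5578 + L) - 23095 = (5578 + (16 + 171*I)) - 23095 = (5594 + 171*I) - 23095 = -17501 + 171*I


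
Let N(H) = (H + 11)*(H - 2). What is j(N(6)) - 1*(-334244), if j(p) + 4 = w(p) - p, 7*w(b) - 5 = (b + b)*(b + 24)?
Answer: 2351721/7 ≈ 3.3596e+5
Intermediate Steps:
w(b) = 5/7 + 2*b*(24 + b)/7 (w(b) = 5/7 + ((b + b)*(b + 24))/7 = 5/7 + ((2*b)*(24 + b))/7 = 5/7 + (2*b*(24 + b))/7 = 5/7 + 2*b*(24 + b)/7)
N(H) = (-2 + H)*(11 + H) (N(H) = (11 + H)*(-2 + H) = (-2 + H)*(11 + H))
j(p) = -23/7 + 2*p²/7 + 41*p/7 (j(p) = -4 + ((5/7 + 2*p²/7 + 48*p/7) - p) = -4 + (5/7 + 2*p²/7 + 41*p/7) = -23/7 + 2*p²/7 + 41*p/7)
j(N(6)) - 1*(-334244) = (-23/7 + 2*(-22 + 6² + 9*6)²/7 + 41*(-22 + 6² + 9*6)/7) - 1*(-334244) = (-23/7 + 2*(-22 + 36 + 54)²/7 + 41*(-22 + 36 + 54)/7) + 334244 = (-23/7 + (2/7)*68² + (41/7)*68) + 334244 = (-23/7 + (2/7)*4624 + 2788/7) + 334244 = (-23/7 + 9248/7 + 2788/7) + 334244 = 12013/7 + 334244 = 2351721/7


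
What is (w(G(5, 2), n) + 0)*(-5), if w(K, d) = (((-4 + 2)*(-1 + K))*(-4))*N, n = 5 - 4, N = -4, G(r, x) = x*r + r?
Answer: 2240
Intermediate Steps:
G(r, x) = r + r*x (G(r, x) = r*x + r = r + r*x)
n = 1
w(K, d) = 32 - 32*K (w(K, d) = (((-4 + 2)*(-1 + K))*(-4))*(-4) = (-2*(-1 + K)*(-4))*(-4) = ((2 - 2*K)*(-4))*(-4) = (-8 + 8*K)*(-4) = 32 - 32*K)
(w(G(5, 2), n) + 0)*(-5) = ((32 - 160*(1 + 2)) + 0)*(-5) = ((32 - 160*3) + 0)*(-5) = ((32 - 32*15) + 0)*(-5) = ((32 - 480) + 0)*(-5) = (-448 + 0)*(-5) = -448*(-5) = 2240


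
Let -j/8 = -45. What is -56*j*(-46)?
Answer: 927360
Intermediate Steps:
j = 360 (j = -8*(-45) = 360)
-56*j*(-46) = -56*360*(-46) = -20160*(-46) = 927360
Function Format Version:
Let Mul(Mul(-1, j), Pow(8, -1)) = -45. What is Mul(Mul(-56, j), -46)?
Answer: 927360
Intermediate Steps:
j = 360 (j = Mul(-8, -45) = 360)
Mul(Mul(-56, j), -46) = Mul(Mul(-56, 360), -46) = Mul(-20160, -46) = 927360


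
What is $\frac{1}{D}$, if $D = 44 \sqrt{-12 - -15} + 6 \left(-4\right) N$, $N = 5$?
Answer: $- \frac{5}{358} - \frac{11 \sqrt{3}}{2148} \approx -0.022836$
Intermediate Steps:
$D = -120 + 44 \sqrt{3}$ ($D = 44 \sqrt{-12 - -15} + 6 \left(-4\right) 5 = 44 \sqrt{-12 + \left(-5 + 20\right)} - 120 = 44 \sqrt{-12 + 15} - 120 = 44 \sqrt{3} - 120 = -120 + 44 \sqrt{3} \approx -43.79$)
$\frac{1}{D} = \frac{1}{-120 + 44 \sqrt{3}}$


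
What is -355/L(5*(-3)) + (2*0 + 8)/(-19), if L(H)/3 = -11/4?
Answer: 26716/627 ≈ 42.609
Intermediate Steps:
L(H) = -33/4 (L(H) = 3*(-11/4) = -33/4)
-355/L(5*(-3)) + (2*0 + 8)/(-19) = -355/(-33/4) + (2*0 + 8)/(-19) = -355*(-4/33) + (0 + 8)*(-1/19) = 1420/33 + 8*(-1/19) = 1420/33 - 8/19 = 26716/627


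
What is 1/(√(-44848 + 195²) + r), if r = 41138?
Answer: 41138/1692341867 - I*√6823/1692341867 ≈ 2.4308e-5 - 4.8809e-8*I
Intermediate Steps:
1/(√(-44848 + 195²) + r) = 1/(√(-44848 + 195²) + 41138) = 1/(√(-44848 + 38025) + 41138) = 1/(√(-6823) + 41138) = 1/(I*√6823 + 41138) = 1/(41138 + I*√6823)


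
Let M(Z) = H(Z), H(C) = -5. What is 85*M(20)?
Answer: -425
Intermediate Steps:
M(Z) = -5
85*M(20) = 85*(-5) = -425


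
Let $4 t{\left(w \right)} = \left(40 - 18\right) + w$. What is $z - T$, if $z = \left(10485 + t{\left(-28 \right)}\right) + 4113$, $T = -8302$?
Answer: $\frac{45797}{2} \approx 22899.0$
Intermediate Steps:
$t{\left(w \right)} = \frac{11}{2} + \frac{w}{4}$ ($t{\left(w \right)} = \frac{\left(40 - 18\right) + w}{4} = \frac{22 + w}{4} = \frac{11}{2} + \frac{w}{4}$)
$z = \frac{29193}{2}$ ($z = \left(10485 + \left(\frac{11}{2} + \frac{1}{4} \left(-28\right)\right)\right) + 4113 = \left(10485 + \left(\frac{11}{2} - 7\right)\right) + 4113 = \left(10485 - \frac{3}{2}\right) + 4113 = \frac{20967}{2} + 4113 = \frac{29193}{2} \approx 14597.0$)
$z - T = \frac{29193}{2} - -8302 = \frac{29193}{2} + 8302 = \frac{45797}{2}$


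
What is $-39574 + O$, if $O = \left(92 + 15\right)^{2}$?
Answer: $-28125$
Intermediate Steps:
$O = 11449$ ($O = 107^{2} = 11449$)
$-39574 + O = -39574 + 11449 = -28125$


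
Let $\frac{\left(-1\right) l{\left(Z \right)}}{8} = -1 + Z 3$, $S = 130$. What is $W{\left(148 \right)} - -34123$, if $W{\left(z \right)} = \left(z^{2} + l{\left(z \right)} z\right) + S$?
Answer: $-468355$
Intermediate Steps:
$l{\left(Z \right)} = 8 - 24 Z$ ($l{\left(Z \right)} = - 8 \left(-1 + Z 3\right) = - 8 \left(-1 + 3 Z\right) = 8 - 24 Z$)
$W{\left(z \right)} = 130 + z^{2} + z \left(8 - 24 z\right)$ ($W{\left(z \right)} = \left(z^{2} + \left(8 - 24 z\right) z\right) + 130 = \left(z^{2} + z \left(8 - 24 z\right)\right) + 130 = 130 + z^{2} + z \left(8 - 24 z\right)$)
$W{\left(148 \right)} - -34123 = \left(130 - 23 \cdot 148^{2} + 8 \cdot 148\right) - -34123 = \left(130 - 503792 + 1184\right) + 34123 = -502478 + 34123 = -468355$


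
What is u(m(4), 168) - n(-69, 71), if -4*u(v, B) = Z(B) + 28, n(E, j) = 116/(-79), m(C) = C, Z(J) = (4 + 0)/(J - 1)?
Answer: -73058/13193 ≈ -5.5376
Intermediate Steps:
Z(J) = 4/(-1 + J)
n(E, j) = -116/79 (n(E, j) = 116*(-1/79) = -116/79)
u(v, B) = -7 - 1/(-1 + B) (u(v, B) = -(4/(-1 + B) + 28)/4 = -(28 + 4/(-1 + B))/4 = -7 - 1/(-1 + B))
u(m(4), 168) - n(-69, 71) = (6 - 7*168)/(-1 + 168) - 1*(-116/79) = (6 - 1176)/167 + 116/79 = (1/167)*(-1170) + 116/79 = -1170/167 + 116/79 = -73058/13193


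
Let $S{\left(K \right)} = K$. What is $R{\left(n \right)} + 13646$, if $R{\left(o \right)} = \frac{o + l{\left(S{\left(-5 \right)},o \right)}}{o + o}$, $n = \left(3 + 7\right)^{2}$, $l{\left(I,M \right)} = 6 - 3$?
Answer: $\frac{2729303}{200} \approx 13647.0$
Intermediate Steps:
$l{\left(I,M \right)} = 3$ ($l{\left(I,M \right)} = 6 - 3 = 3$)
$n = 100$ ($n = 10^{2} = 100$)
$R{\left(o \right)} = \frac{3 + o}{2 o}$ ($R{\left(o \right)} = \frac{o + 3}{o + o} = \frac{3 + o}{2 o}$)
$R{\left(n \right)} + 13646 = \frac{3 + 100}{2 \cdot 100} + 13646 = \frac{1}{2} \cdot \frac{1}{100} \cdot 103 + 13646 = \frac{103}{200} + 13646 = \frac{2729303}{200}$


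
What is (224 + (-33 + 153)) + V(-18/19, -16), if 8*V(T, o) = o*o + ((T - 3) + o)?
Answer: 56773/152 ≈ 373.51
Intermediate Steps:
V(T, o) = -3/8 + T/8 + o/8 + o**2/8 (V(T, o) = (o*o + ((T - 3) + o))/8 = (o**2 + ((-3 + T) + o))/8 = (o**2 + (-3 + T + o))/8 = (-3 + T + o + o**2)/8 = -3/8 + T/8 + o/8 + o**2/8)
(224 + (-33 + 153)) + V(-18/19, -16) = (224 + (-33 + 153)) + (-3/8 + (-18/19)/8 + (1/8)*(-16) + (1/8)*(-16)**2) = (224 + 120) + (-3/8 + (-18*1/19)/8 - 2 + (1/8)*256) = 344 + (-3/8 + (1/8)*(-18/19) - 2 + 32) = 344 + (-3/8 - 9/76 - 2 + 32) = 344 + 4485/152 = 56773/152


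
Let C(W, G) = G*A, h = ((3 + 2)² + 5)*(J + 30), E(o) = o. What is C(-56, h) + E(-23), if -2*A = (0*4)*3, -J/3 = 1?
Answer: -23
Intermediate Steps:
J = -3 (J = -3*1 = -3)
A = 0 (A = -0*4*3/2 = -0*3 = -½*0 = 0)
h = 810 (h = ((3 + 2)² + 5)*(-3 + 30) = (5² + 5)*27 = (25 + 5)*27 = 30*27 = 810)
C(W, G) = 0 (C(W, G) = G*0 = 0)
C(-56, h) + E(-23) = 0 - 23 = -23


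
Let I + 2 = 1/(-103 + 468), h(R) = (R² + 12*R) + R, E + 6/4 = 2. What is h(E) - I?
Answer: 12771/1460 ≈ 8.7473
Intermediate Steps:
E = ½ (E = -3/2 + 2 = ½ ≈ 0.50000)
h(R) = R² + 13*R
I = -729/365 (I = -2 + 1/(-103 + 468) = -2 + 1/365 = -729/365 ≈ -1.9973)
h(E) - I = (13 + ½)/2 - 1*(-729/365) = (½)*(27/2) + 729/365 = 27/4 + 729/365 = 12771/1460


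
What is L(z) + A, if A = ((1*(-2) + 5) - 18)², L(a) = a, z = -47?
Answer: 178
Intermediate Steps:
A = 225 (A = ((-2 + 5) - 18)² = (3 - 18)² = (-15)² = 225)
L(z) + A = -47 + 225 = 178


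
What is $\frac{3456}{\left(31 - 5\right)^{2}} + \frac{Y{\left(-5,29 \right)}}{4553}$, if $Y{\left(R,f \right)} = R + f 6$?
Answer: $\frac{3962353}{769457} \approx 5.1495$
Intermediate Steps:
$Y{\left(R,f \right)} = R + 6 f$
$\frac{3456}{\left(31 - 5\right)^{2}} + \frac{Y{\left(-5,29 \right)}}{4553} = \frac{3456}{\left(31 - 5\right)^{2}} + \frac{-5 + 6 \cdot 29}{4553} = \frac{3456}{26^{2}} + \left(-5 + 174\right) \frac{1}{4553} = \frac{3456}{676} + 169 \cdot \frac{1}{4553} = 3456 \cdot \frac{1}{676} + \frac{169}{4553} = \frac{864}{169} + \frac{169}{4553} = \frac{3962353}{769457}$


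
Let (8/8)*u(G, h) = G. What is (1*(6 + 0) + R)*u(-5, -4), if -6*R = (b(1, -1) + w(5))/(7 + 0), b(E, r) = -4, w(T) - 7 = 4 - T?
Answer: -625/21 ≈ -29.762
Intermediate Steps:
u(G, h) = G
w(T) = 11 - T (w(T) = 7 + (4 - T) = 11 - T)
R = -1/21 (R = -(-4 + (11 - 1*5))/(6*(7 + 0)) = -(-4 + (11 - 5))/(6*7) = -(-4 + 6)/(6*7) = -1/(3*7) = -⅙*2/7 = -1/21 ≈ -0.047619)
(1*(6 + 0) + R)*u(-5, -4) = (1*(6 + 0) - 1/21)*(-5) = (1*6 - 1/21)*(-5) = (6 - 1/21)*(-5) = (125/21)*(-5) = -625/21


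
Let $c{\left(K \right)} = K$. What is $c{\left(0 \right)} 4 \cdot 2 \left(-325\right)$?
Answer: $0$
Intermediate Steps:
$c{\left(0 \right)} 4 \cdot 2 \left(-325\right) = 0 \cdot 4 \cdot 2 \left(-325\right) = 0 \cdot 2 \left(-325\right) = 0 \left(-325\right) = 0$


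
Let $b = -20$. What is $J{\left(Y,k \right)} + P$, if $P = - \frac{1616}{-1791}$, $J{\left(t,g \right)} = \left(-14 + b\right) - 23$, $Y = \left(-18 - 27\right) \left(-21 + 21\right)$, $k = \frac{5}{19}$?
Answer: $- \frac{100471}{1791} \approx -56.098$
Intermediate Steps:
$k = \frac{5}{19}$ ($k = 5 \cdot \frac{1}{19} = \frac{5}{19} \approx 0.26316$)
$Y = 0$ ($Y = \left(-45\right) 0 = 0$)
$J{\left(t,g \right)} = -57$ ($J{\left(t,g \right)} = \left(-14 - 20\right) - 23 = -34 - 23 = -57$)
$P = \frac{1616}{1791}$ ($P = \left(-1616\right) \left(- \frac{1}{1791}\right) = \frac{1616}{1791} \approx 0.90229$)
$J{\left(Y,k \right)} + P = -57 + \frac{1616}{1791} = - \frac{100471}{1791}$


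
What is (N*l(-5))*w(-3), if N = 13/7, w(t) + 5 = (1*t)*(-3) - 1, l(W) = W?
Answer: -195/7 ≈ -27.857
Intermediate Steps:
w(t) = -6 - 3*t (w(t) = -5 + ((1*t)*(-3) - 1) = -5 + (t*(-3) - 1) = -5 + (-3*t - 1) = -5 + (-1 - 3*t) = -6 - 3*t)
N = 13/7 (N = 13*(⅐) = 13/7 ≈ 1.8571)
(N*l(-5))*w(-3) = ((13/7)*(-5))*(-6 - 3*(-3)) = -65*(-6 + 9)/7 = -65/7*3 = -195/7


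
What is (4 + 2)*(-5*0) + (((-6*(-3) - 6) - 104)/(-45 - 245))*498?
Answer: 22908/145 ≈ 157.99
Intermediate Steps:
(4 + 2)*(-5*0) + (((-6*(-3) - 6) - 104)/(-45 - 245))*498 = 6*0 + (((18 - 6) - 104)/(-290))*498 = 0 + ((12 - 104)*(-1/290))*498 = 0 - 92*(-1/290)*498 = 0 + (46/145)*498 = 0 + 22908/145 = 22908/145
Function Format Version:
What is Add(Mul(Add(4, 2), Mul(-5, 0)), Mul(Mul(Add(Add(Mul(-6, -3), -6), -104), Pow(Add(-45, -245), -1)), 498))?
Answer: Rational(22908, 145) ≈ 157.99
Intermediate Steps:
Add(Mul(Add(4, 2), Mul(-5, 0)), Mul(Mul(Add(Add(Mul(-6, -3), -6), -104), Pow(Add(-45, -245), -1)), 498)) = Add(Mul(6, 0), Mul(Mul(Add(Add(18, -6), -104), Pow(-290, -1)), 498)) = Add(0, Mul(Mul(Add(12, -104), Rational(-1, 290)), 498)) = Add(0, Mul(Mul(-92, Rational(-1, 290)), 498)) = Add(0, Mul(Rational(46, 145), 498)) = Add(0, Rational(22908, 145)) = Rational(22908, 145)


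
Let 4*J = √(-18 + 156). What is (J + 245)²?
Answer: (980 + √138)²/16 ≈ 61473.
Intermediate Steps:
J = √138/4 (J = √(-18 + 156)/4 = √138/4 ≈ 2.9368)
(J + 245)² = (√138/4 + 245)² = (245 + √138/4)²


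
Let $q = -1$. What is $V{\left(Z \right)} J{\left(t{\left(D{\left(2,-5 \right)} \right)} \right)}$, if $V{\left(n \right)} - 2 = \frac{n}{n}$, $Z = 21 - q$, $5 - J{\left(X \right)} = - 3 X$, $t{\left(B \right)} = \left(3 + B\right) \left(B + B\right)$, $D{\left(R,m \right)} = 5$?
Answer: $735$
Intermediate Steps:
$t{\left(B \right)} = 2 B \left(3 + B\right)$ ($t{\left(B \right)} = \left(3 + B\right) 2 B = 2 B \left(3 + B\right)$)
$J{\left(X \right)} = 5 + 3 X$ ($J{\left(X \right)} = 5 - - 3 X = 5 + 3 X$)
$Z = 22$ ($Z = 21 - -1 = 21 + 1 = 22$)
$V{\left(n \right)} = 3$ ($V{\left(n \right)} = 2 + \frac{n}{n} = 2 + 1 = 3$)
$V{\left(Z \right)} J{\left(t{\left(D{\left(2,-5 \right)} \right)} \right)} = 3 \left(5 + 3 \cdot 2 \cdot 5 \left(3 + 5\right)\right) = 3 \left(5 + 3 \cdot 2 \cdot 5 \cdot 8\right) = 3 \left(5 + 3 \cdot 80\right) = 3 \left(5 + 240\right) = 3 \cdot 245 = 735$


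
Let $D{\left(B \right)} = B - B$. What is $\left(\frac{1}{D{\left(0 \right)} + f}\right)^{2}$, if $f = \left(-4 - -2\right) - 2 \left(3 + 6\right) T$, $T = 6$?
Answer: $\frac{1}{12100} \approx 8.2645 \cdot 10^{-5}$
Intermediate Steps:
$D{\left(B \right)} = 0$
$f = -110$ ($f = \left(-4 - -2\right) - 2 \left(3 + 6\right) 6 = \left(-4 + 2\right) - 2 \cdot 9 \cdot 6 = -2 - 108 = -110$)
$\left(\frac{1}{D{\left(0 \right)} + f}\right)^{2} = \left(\frac{1}{0 - 110}\right)^{2} = \left(\frac{1}{-110}\right)^{2} = \left(- \frac{1}{110}\right)^{2} = \frac{1}{12100}$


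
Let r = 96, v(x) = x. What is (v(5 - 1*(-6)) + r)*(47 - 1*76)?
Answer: -3103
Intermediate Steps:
(v(5 - 1*(-6)) + r)*(47 - 1*76) = ((5 - 1*(-6)) + 96)*(47 - 1*76) = ((5 + 6) + 96)*(47 - 76) = (11 + 96)*(-29) = 107*(-29) = -3103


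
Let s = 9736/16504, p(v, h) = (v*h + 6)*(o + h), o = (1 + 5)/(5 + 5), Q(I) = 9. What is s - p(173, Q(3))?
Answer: -154768427/10315 ≈ -15004.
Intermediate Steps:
o = ⅗ (o = 6/10 = 6*(⅒) = ⅗ ≈ 0.60000)
p(v, h) = (6 + h*v)*(⅗ + h) (p(v, h) = (v*h + 6)*(⅗ + h) = (h*v + 6)*(⅗ + h) = (6 + h*v)*(⅗ + h))
s = 1217/2063 (s = 9736*(1/16504) = 1217/2063 ≈ 0.58992)
s - p(173, Q(3)) = 1217/2063 - (18/5 + 6*9 + 173*9² + (⅗)*9*173) = 1217/2063 - (18/5 + 54 + 173*81 + 4671/5) = 1217/2063 - (18/5 + 54 + 14013 + 4671/5) = 1217/2063 - 1*75024/5 = 1217/2063 - 75024/5 = -154768427/10315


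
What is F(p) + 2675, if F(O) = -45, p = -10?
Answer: 2630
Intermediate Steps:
F(p) + 2675 = -45 + 2675 = 2630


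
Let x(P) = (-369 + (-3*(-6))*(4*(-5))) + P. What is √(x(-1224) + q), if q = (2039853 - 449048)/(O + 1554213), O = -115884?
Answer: 2*I*√1009514844710457/1438329 ≈ 44.18*I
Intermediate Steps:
x(P) = -729 + P (x(P) = (-369 + 18*(-20)) + P = (-369 - 360) + P = -729 + P)
q = 1590805/1438329 (q = (2039853 - 449048)/(-115884 + 1554213) = 1590805/1438329 ≈ 1.1060)
√(x(-1224) + q) = √((-729 - 1224) + 1590805/1438329) = √(-1953 + 1590805/1438329) = √(-2807465732/1438329) = 2*I*√1009514844710457/1438329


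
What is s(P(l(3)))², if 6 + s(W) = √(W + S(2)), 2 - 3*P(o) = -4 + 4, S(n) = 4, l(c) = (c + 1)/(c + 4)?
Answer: (18 - √42)²/9 ≈ 14.744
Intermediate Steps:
l(c) = (1 + c)/(4 + c)
P(o) = ⅔ (P(o) = ⅔ - (-4 + 4)/3 = ⅔ - ⅓*0 = ⅔ + 0 = ⅔)
s(W) = -6 + √(4 + W) (s(W) = -6 + √(W + 4) = -6 + √(4 + W))
s(P(l(3)))² = (-6 + √(4 + ⅔))² = (-6 + √(14/3))² = (-6 + √42/3)²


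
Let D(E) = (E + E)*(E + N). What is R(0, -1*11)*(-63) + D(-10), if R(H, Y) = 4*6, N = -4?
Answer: -1232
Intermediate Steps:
R(H, Y) = 24
D(E) = 2*E*(-4 + E) (D(E) = (E + E)*(E - 4) = (2*E)*(-4 + E) = 2*E*(-4 + E))
R(0, -1*11)*(-63) + D(-10) = 24*(-63) + 2*(-10)*(-4 - 10) = -1512 + 2*(-10)*(-14) = -1512 + 280 = -1232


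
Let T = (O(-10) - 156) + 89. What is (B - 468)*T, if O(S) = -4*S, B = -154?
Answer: 16794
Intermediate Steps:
O(S) = -4*S
T = -27 (T = (-4*(-10) - 156) + 89 = (40 - 156) + 89 = -116 + 89 = -27)
(B - 468)*T = (-154 - 468)*(-27) = -622*(-27) = 16794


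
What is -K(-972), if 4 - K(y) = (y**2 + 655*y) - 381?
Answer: 307739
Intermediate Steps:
K(y) = 385 - y**2 - 655*y (K(y) = 4 - ((y**2 + 655*y) - 381) = 4 - (-381 + y**2 + 655*y) = 4 + (381 - y**2 - 655*y) = 385 - y**2 - 655*y)
-K(-972) = -(385 - 1*(-972)**2 - 655*(-972)) = -(385 - 1*944784 + 636660) = -(385 - 944784 + 636660) = -1*(-307739) = 307739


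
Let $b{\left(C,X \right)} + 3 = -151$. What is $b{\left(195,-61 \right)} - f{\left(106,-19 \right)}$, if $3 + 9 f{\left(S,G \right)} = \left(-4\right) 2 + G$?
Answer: $- \frac{452}{3} \approx -150.67$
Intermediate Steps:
$f{\left(S,G \right)} = - \frac{11}{9} + \frac{G}{9}$ ($f{\left(S,G \right)} = - \frac{1}{3} + \frac{\left(-4\right) 2 + G}{9} = - \frac{1}{3} + \frac{-8 + G}{9} = - \frac{1}{3} + \left(- \frac{8}{9} + \frac{G}{9}\right) = - \frac{11}{9} + \frac{G}{9}$)
$b{\left(C,X \right)} = -154$ ($b{\left(C,X \right)} = -3 - 151 = -154$)
$b{\left(195,-61 \right)} - f{\left(106,-19 \right)} = -154 - \left(- \frac{11}{9} + \frac{1}{9} \left(-19\right)\right) = -154 - \left(- \frac{11}{9} - \frac{19}{9}\right) = -154 - - \frac{10}{3} = -154 + \frac{10}{3} = - \frac{452}{3}$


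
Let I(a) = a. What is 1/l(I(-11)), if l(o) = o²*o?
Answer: -1/1331 ≈ -0.00075131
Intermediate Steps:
l(o) = o³
1/l(I(-11)) = 1/((-11)³) = 1/(-1331) = -1/1331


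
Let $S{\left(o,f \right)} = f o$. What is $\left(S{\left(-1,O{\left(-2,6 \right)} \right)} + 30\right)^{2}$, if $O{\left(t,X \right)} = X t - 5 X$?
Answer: $5184$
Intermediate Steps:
$O{\left(t,X \right)} = - 5 X + X t$
$\left(S{\left(-1,O{\left(-2,6 \right)} \right)} + 30\right)^{2} = \left(6 \left(-5 - 2\right) \left(-1\right) + 30\right)^{2} = \left(6 \left(-7\right) \left(-1\right) + 30\right)^{2} = \left(\left(-42\right) \left(-1\right) + 30\right)^{2} = \left(42 + 30\right)^{2} = 72^{2} = 5184$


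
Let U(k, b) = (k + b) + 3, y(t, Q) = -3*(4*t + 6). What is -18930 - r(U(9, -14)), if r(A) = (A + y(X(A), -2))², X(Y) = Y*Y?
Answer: -23554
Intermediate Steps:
X(Y) = Y²
y(t, Q) = -18 - 12*t (y(t, Q) = -3*(6 + 4*t) = -18 - 12*t)
U(k, b) = 3 + b + k (U(k, b) = (b + k) + 3 = 3 + b + k)
r(A) = (-18 + A - 12*A²)² (r(A) = (A + (-18 - 12*A²))² = (-18 + A - 12*A²)²)
-18930 - r(U(9, -14)) = -18930 - (18 - (3 - 14 + 9) + 12*(3 - 14 + 9)²)² = -18930 - (18 - 1*(-2) + 12*(-2)²)² = -18930 - (18 + 2 + 12*4)² = -18930 - (18 + 2 + 48)² = -18930 - 1*68² = -18930 - 1*4624 = -18930 - 4624 = -23554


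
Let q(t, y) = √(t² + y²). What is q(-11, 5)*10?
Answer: 10*√146 ≈ 120.83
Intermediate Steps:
q(-11, 5)*10 = √((-11)² + 5²)*10 = √(121 + 25)*10 = √146*10 = 10*√146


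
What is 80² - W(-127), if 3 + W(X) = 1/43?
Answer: 275328/43 ≈ 6403.0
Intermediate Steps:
W(X) = -128/43 (W(X) = -3 + 1/43 = -128/43)
80² - W(-127) = 80² - 1*(-128/43) = 6400 + 128/43 = 275328/43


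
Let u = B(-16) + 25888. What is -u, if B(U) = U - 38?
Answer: -25834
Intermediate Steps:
B(U) = -38 + U
u = 25834 (u = (-38 - 16) + 25888 = -54 + 25888 = 25834)
-u = -1*25834 = -25834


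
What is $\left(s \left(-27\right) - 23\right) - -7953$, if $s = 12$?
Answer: $7606$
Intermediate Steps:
$\left(s \left(-27\right) - 23\right) - -7953 = \left(12 \left(-27\right) - 23\right) - -7953 = \left(-324 - 23\right) + 7953 = -347 + 7953 = 7606$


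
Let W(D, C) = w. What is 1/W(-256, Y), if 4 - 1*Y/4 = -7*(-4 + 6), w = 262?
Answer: 1/262 ≈ 0.0038168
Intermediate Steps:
Y = 72 (Y = 16 - (-28)*(-4 + 6) = 16 - (-28)*2 = 16 - 4*(-14) = 16 + 56 = 72)
W(D, C) = 262
1/W(-256, Y) = 1/262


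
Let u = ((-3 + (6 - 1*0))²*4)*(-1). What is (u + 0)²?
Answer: 1296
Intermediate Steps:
u = -36 (u = ((-3 + (6 + 0))²*4)*(-1) = ((-3 + 6)²*4)*(-1) = (3²*4)*(-1) = (9*4)*(-1) = 36*(-1) = -36)
(u + 0)² = (-36 + 0)² = (-36)² = 1296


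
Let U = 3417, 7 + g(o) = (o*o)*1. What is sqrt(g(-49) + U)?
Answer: sqrt(5811) ≈ 76.230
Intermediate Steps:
g(o) = -7 + o**2 (g(o) = -7 + (o*o)*1 = -7 + o**2*1 = -7 + o**2)
sqrt(g(-49) + U) = sqrt((-7 + (-49)**2) + 3417) = sqrt((-7 + 2401) + 3417) = sqrt(2394 + 3417) = sqrt(5811)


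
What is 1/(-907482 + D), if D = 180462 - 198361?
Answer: -1/925381 ≈ -1.0806e-6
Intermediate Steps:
D = -17899
1/(-907482 + D) = 1/(-907482 - 17899) = 1/(-925381) = -1/925381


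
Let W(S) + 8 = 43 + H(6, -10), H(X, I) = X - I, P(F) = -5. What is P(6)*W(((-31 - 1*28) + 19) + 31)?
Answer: -255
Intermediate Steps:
W(S) = 51 (W(S) = -8 + (43 + (6 - 1*(-10))) = -8 + (43 + (6 + 10)) = -8 + (43 + 16) = -8 + 59 = 51)
P(6)*W(((-31 - 1*28) + 19) + 31) = -5*51 = -255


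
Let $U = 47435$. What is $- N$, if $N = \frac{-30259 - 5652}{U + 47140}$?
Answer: $\frac{35911}{94575} \approx 0.37971$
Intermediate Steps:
$N = - \frac{35911}{94575}$ ($N = \frac{-30259 - 5652}{47435 + 47140} = - \frac{35911}{94575} \approx -0.37971$)
$- N = \left(-1\right) \left(- \frac{35911}{94575}\right) = \frac{35911}{94575}$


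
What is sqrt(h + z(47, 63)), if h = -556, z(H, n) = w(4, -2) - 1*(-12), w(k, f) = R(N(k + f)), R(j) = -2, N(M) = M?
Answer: I*sqrt(546) ≈ 23.367*I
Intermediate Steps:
w(k, f) = -2
z(H, n) = 10 (z(H, n) = -2 - 1*(-12) = -2 + 12 = 10)
sqrt(h + z(47, 63)) = sqrt(-556 + 10) = sqrt(-546) = I*sqrt(546)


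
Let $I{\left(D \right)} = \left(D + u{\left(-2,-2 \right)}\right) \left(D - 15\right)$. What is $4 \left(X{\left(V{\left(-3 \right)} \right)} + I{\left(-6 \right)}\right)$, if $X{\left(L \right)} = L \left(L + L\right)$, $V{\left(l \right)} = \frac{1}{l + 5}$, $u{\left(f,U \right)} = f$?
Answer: $674$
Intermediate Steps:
$V{\left(l \right)} = \frac{1}{5 + l}$
$X{\left(L \right)} = 2 L^{2}$ ($X{\left(L \right)} = L 2 L = 2 L^{2}$)
$I{\left(D \right)} = \left(-15 + D\right) \left(-2 + D\right)$ ($I{\left(D \right)} = \left(D - 2\right) \left(D - 15\right) = \left(-2 + D\right) \left(-15 + D\right) = \left(-15 + D\right) \left(-2 + D\right)$)
$4 \left(X{\left(V{\left(-3 \right)} \right)} + I{\left(-6 \right)}\right) = 4 \left(2 \left(\frac{1}{5 - 3}\right)^{2} + \left(30 + \left(-6\right)^{2} - -102\right)\right) = 4 \left(2 \left(\frac{1}{2}\right)^{2} + \left(30 + 36 + 102\right)\right) = 4 \left(\frac{2}{4} + 168\right) = 4 \left(2 \cdot \frac{1}{4} + 168\right) = 4 \left(\frac{1}{2} + 168\right) = 4 \cdot \frac{337}{2} = 674$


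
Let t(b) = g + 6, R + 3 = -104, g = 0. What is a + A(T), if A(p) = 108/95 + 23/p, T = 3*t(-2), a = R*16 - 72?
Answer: -3046511/1710 ≈ -1781.6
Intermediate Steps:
R = -107 (R = -3 - 104 = -107)
a = -1784 (a = -107*16 - 72 = -1712 - 72 = -1784)
t(b) = 6 (t(b) = 0 + 6 = 6)
T = 18 (T = 3*6 = 18)
A(p) = 108/95 + 23/p (A(p) = 108*(1/95) + 23/p = 108/95 + 23/p)
a + A(T) = -1784 + (108/95 + 23/18) = -1784 + 4129/1710 = -3046511/1710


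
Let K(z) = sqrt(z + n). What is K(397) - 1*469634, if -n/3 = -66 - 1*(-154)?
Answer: -469634 + sqrt(133) ≈ -4.6962e+5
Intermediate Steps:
n = -264 (n = -3*(-66 - 1*(-154)) = -3*(-66 + 154) = -3*88 = -264)
K(z) = sqrt(-264 + z) (K(z) = sqrt(z - 264) = sqrt(-264 + z))
K(397) - 1*469634 = sqrt(-264 + 397) - 1*469634 = sqrt(133) - 469634 = -469634 + sqrt(133)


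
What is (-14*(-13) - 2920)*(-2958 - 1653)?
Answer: 12624918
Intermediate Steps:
(-14*(-13) - 2920)*(-2958 - 1653) = (182 - 2920)*(-4611) = -2738*(-4611) = 12624918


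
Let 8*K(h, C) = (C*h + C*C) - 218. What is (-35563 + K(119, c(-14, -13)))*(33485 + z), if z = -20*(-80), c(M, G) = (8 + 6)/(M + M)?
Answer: -39966200625/32 ≈ -1.2489e+9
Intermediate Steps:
c(M, G) = 7/M (c(M, G) = 14/((2*M)) = 14*(1/(2*M)) = 7/M)
K(h, C) = -109/4 + C²/8 + C*h/8 (K(h, C) = ((C*h + C*C) - 218)/8 = ((C*h + C²) - 218)/8 = ((C² + C*h) - 218)/8 = (-218 + C² + C*h)/8 = -109/4 + C²/8 + C*h/8)
z = 1600
(-35563 + K(119, c(-14, -13)))*(33485 + z) = (-35563 + (-109/4 + (7/(-14))²/8 + (⅛)*(7/(-14))*119))*(33485 + 1600) = (-35563 + (-109/4 + (7*(-1/14))²/8 + (⅛)*(7*(-1/14))*119))*35085 = (-35563 + (-109/4 + (-½)²/8 + (⅛)*(-½)*119))*35085 = (-35563 + (-109/4 + (⅛)*(¼) - 119/16))*35085 = (-35563 + (-109/4 + 1/32 - 119/16))*35085 = (-35563 - 1109/32)*35085 = -1139125/32*35085 = -39966200625/32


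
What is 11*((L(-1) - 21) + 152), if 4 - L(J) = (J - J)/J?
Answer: 1485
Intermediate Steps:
L(J) = 4 (L(J) = 4 - (J - J)/J = 4 - 0/J = 4 - 1*0 = 4 + 0 = 4)
11*((L(-1) - 21) + 152) = 11*((4 - 21) + 152) = 11*(-17 + 152) = 11*135 = 1485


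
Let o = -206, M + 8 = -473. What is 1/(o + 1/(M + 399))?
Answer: -82/16893 ≈ -0.0048541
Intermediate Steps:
M = -481 (M = -8 - 473 = -481)
1/(o + 1/(M + 399)) = 1/(-206 + 1/(-481 + 399)) = 1/(-206 + 1/(-82)) = 1/(-206 - 1/82) = 1/(-16893/82) = -82/16893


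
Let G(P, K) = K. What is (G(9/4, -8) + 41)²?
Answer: 1089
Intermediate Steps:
(G(9/4, -8) + 41)² = (-8 + 41)² = 33² = 1089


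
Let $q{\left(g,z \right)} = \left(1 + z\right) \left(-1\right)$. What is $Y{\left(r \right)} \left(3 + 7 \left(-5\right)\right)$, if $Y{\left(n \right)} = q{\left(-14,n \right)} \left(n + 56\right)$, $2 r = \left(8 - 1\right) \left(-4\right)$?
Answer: $-17472$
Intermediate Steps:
$r = -14$ ($r = \frac{\left(8 - 1\right) \left(-4\right)}{2} = \frac{7 \left(-4\right)}{2} = \frac{1}{2} \left(-28\right) = -14$)
$q{\left(g,z \right)} = -1 - z$
$Y{\left(n \right)} = \left(-1 - n\right) \left(56 + n\right)$ ($Y{\left(n \right)} = \left(-1 - n\right) \left(n + 56\right) = \left(-1 - n\right) \left(56 + n\right)$)
$Y{\left(r \right)} \left(3 + 7 \left(-5\right)\right) = - \left(1 - 14\right) \left(56 - 14\right) \left(3 + 7 \left(-5\right)\right) = \left(-1\right) \left(-13\right) 42 \left(3 - 35\right) = 546 \left(-32\right) = -17472$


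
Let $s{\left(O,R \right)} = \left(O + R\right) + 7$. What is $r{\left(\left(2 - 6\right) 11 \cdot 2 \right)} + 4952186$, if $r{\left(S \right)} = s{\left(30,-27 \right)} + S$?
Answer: $4952108$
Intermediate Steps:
$s{\left(O,R \right)} = 7 + O + R$
$r{\left(S \right)} = 10 + S$ ($r{\left(S \right)} = \left(7 + 30 - 27\right) + S = 10 + S$)
$r{\left(\left(2 - 6\right) 11 \cdot 2 \right)} + 4952186 = \left(10 + \left(2 - 6\right) 11 \cdot 2\right) + 4952186 = \left(10 + \left(-4\right) 11 \cdot 2\right) + 4952186 = \left(10 - 88\right) + 4952186 = -78 + 4952186 = 4952108$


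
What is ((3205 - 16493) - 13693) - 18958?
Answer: -45939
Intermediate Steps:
((3205 - 16493) - 13693) - 18958 = (-13288 - 13693) - 18958 = -26981 - 18958 = -45939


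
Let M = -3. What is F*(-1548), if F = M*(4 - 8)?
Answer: -18576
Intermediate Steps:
F = 12 (F = -3*(4 - 8) = -3*(-4) = 12)
F*(-1548) = 12*(-1548) = -18576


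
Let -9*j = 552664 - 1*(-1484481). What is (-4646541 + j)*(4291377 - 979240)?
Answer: -145257126641918/9 ≈ -1.6140e+13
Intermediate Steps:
j = -2037145/9 (j = -(552664 - 1*(-1484481))/9 = -(552664 + 1484481)/9 = -⅑*2037145 = -2037145/9 ≈ -2.2635e+5)
(-4646541 + j)*(4291377 - 979240) = (-4646541 - 2037145/9)*(4291377 - 979240) = -43856014/9*3312137 = -145257126641918/9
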